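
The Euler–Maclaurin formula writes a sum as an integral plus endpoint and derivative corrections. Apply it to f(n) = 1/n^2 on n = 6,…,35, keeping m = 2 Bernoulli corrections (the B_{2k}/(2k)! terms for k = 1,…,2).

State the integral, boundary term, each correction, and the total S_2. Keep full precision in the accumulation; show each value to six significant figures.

Integral: ∫_6^35 1/x^2 dx = 0.138095.
Endpoint term: (f(6) + f(35))/2 = (0.0277778 + 0.000816327)/2 = 0.0142971.
Integral + boundary = 0.152392.
Correction k=1: B_{2}/2! · (f^{(1)}(35) − f^{(1)}(6)) = 1/12 · (-4.66472e-05 − (-0.00925926)) = 0.000767718.
After k=1: 0.153160.
Correction k=2: B_{4}/4! · (f^{(3)}(35) − f^{(3)}(6)) = −1/720 · (-4.56952e-07 − (-0.00308642)) = -4.28606e-06.

S_2 ≈ 0.153156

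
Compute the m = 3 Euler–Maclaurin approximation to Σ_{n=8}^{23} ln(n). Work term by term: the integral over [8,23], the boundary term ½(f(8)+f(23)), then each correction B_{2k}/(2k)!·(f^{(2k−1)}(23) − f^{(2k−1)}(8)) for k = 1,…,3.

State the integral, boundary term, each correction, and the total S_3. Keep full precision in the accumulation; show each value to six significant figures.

The integral term ∫_8^23 ln(x) dx = 40.4808.
½[f(8) + f(23)] = ½[2.07944 + 3.13549] = 2.60747.
Integral + boundary = 43.0883.
k=1: B_{2}/(2)! × [f^{(1)}(23) − f^{(1)}(8)] = 1/12 × (0.0434783 − 0.125000) = -0.00679348.
Running total after k=1: 43.0815.
k=2: B_{4}/(4)! × [f^{(3)}(23) − f^{(3)}(8)] = −1/720 × (0.000164379 − 0.00390625) = 5.19704e-06.
Running total after k=2: 43.0815.
k=3: B_{6}/(6)! × [f^{(5)}(23) − f^{(5)}(8)] = 1/30240 × (3.72883e-06 − 0.000732422) = -2.40970e-08.

S_3 ≈ 43.0815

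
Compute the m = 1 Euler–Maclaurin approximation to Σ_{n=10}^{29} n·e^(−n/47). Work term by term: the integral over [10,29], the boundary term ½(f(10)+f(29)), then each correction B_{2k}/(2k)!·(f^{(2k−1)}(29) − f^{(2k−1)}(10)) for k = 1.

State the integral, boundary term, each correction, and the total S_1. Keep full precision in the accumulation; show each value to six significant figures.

S_1 ≈ 250.117

The integral term ∫_10^29 x·e^(−x/47) dx = 238.287.
½[f(10) + f(29)] = ½[8.08345 + 15.6469] = 11.8652.
So far: 250.152.
Order-1 term: 1/12 · (0.206636 − 0.636357) = -0.0358101.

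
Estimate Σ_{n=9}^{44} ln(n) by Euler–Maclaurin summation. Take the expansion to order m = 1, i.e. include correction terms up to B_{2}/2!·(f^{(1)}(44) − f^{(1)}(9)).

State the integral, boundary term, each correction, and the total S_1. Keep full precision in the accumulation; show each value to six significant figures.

∫_9^44 ln(x) dx evaluates to 111.729.
½[f(9) + f(44)] = ½[2.19722 + 3.78419] = 2.99071.
Integral + boundary = 114.720.
Correction k=1: B_{2}/2! · (f^{(1)}(44) − f^{(1)}(9)) = 1/12 · (0.0227273 − 0.111111) = -0.00736532.

S_1 ≈ 114.713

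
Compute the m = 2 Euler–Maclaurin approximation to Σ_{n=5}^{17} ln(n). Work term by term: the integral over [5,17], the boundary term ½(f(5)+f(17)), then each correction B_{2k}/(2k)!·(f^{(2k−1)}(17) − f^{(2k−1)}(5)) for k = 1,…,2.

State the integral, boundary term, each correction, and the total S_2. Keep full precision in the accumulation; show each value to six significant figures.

S_2 ≈ 30.3270

Integral: ∫_5^17 ln(x) dx = 28.1174.
½[f(5) + f(17)] = ½[1.60944 + 2.83321] = 2.22133.
So far: 30.3388.
Correction k=1: B_{2}/2! · (f^{(1)}(17) − f^{(1)}(5)) = 1/12 · (0.0588235 − 0.200000) = -0.0117647.
Running total after k=1: 30.3270.
Correction k=2: B_{4}/4! · (f^{(3)}(17) − f^{(3)}(5)) = −1/720 · (0.000407083 − 0.0160000) = 2.16568e-05.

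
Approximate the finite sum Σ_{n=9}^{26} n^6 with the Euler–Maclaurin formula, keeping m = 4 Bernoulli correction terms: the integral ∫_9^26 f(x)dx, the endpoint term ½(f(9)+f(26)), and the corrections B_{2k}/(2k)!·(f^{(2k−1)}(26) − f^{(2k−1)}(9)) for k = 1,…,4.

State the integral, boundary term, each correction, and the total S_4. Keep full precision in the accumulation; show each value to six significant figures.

The integral term ∫_9^26 x^6 dx = 1.14672e+09.
Boundary: ½(f(9) + f(26)) = ½(531441 + 3.08916e+08) = 1.54724e+08.
Running total after boundary: 1.30144e+09.
Correction k=1: B_{2}/2! · (f^{(1)}(26) − f^{(1)}(9)) = 1/12 · (7.12883e+07 − 354294) = 5.91116e+06.
Running total after k=1: 1.30735e+09.
Correction k=2: B_{4}/4! · (f^{(3)}(26) − f^{(3)}(9)) = −1/720 · (2.10912e+06 − 87480.0) = -2807.83.
Running total after k=2: 1.30735e+09.
Correction k=3: B_{6}/6! · (f^{(5)}(26) − f^{(5)}(9)) = 1/30240 · (18720.0 − 6480.00) = 0.404762.
Running total after k=3: 1.30735e+09.
Correction k=4: B_{8}/8! · (f^{(7)}(26) − f^{(7)}(9)) = −1/1209600 · (0.00000 − 0.00000) = 0.00000.

S_4 ≈ 1.30735e+09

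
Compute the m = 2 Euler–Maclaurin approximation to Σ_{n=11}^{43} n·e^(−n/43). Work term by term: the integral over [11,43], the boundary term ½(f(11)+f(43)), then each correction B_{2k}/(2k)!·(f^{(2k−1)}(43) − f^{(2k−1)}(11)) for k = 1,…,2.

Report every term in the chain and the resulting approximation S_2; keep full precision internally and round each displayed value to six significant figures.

∫_11^43 x·e^(−x/43) dx evaluates to 437.474.
½[f(11) + f(43)] = ½[8.51715 + 15.8188] = 12.1680.
Integral + boundary = 449.642.
Correction k=1: B_{2}/2! · (f^{(1)}(43) − f^{(1)}(11)) = 1/12 · (0.00000 − 0.576213) = -0.0480177.
After k=1: 449.594.
Correction k=2: B_{4}/4! · (f^{(3)}(43) − f^{(3)}(11)) = −1/720 · (0.000397923 − 0.00114915) = 1.04338e-06.

S_2 ≈ 449.594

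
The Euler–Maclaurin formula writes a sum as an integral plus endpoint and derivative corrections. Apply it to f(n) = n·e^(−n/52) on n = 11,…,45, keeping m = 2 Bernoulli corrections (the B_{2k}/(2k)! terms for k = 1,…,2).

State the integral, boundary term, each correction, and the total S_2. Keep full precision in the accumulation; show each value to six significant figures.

The integral term ∫_11^45 x·e^(−x/52) dx = 528.424.
Endpoint term: (f(11) + f(45))/2 = (8.90272 + 18.9400)/2 = 13.9214.
So far: 542.346.
k=1: B_{2}/(2)! × [f^{(1)}(45) − f^{(1)}(11)] = 1/12 × (0.0566582 − 0.638132) = -0.0484561.
Partial sum through k=1: 542.297.
k=2: B_{4}/(4)! × [f^{(3)}(45) − f^{(3)}(11)] = −1/720 × (0.000332262 − 0.000834618) = 6.97717e-07.

S_2 ≈ 542.297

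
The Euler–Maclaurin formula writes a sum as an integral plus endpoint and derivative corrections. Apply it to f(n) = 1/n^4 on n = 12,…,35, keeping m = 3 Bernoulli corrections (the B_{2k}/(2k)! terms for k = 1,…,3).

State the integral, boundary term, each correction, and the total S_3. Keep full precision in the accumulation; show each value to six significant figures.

S_3 ≈ 0.000210901

Integral: ∫_12^35 1/x^4 dx = 0.000185127.
Boundary: ½(f(12) + f(35)) = ½(4.82253e-05 + 6.66389e-07) = 2.44458e-05.
So far: 0.000209573.
Order-1 term: 1/12 · (-7.61587e-08 − (-1.60751e-05)) = 1.33325e-06.
Running total after k=1: 0.000210906.
Order-2 term: −1/720 · (-1.86511e-09 − (-3.34898e-06)) = -4.64877e-09.
Running total after k=2: 0.000210901.
Order-3 term: 1/30240 · (-8.52623e-11 − (-1.30238e-06)) = 4.30653e-11.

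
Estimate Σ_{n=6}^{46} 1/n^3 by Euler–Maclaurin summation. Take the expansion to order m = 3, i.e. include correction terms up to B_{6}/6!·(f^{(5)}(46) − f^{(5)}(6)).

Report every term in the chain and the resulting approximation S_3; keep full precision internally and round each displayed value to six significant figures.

S_3 ≈ 0.0161637

Integral: ∫_6^46 1/x^3 dx = 0.0136526.
Boundary: ½(f(6) + f(46)) = ½(0.00462963 + 1.02737e-05) = 0.00231995.
Integral + boundary = 0.0159725.
Order-1 term: 1/12 · (-6.70023e-07 − (-0.00231481)) = 0.000192845.
Partial sum through k=1: 0.0161654.
Order-2 term: −1/720 · (-6.33292e-09 − (-0.00128601)) = -1.78611e-06.
Partial sum through k=2: 0.0161636.
Order-3 term: 1/30240 · (-1.25701e-10 − (-0.00150034)) = 4.96145e-08.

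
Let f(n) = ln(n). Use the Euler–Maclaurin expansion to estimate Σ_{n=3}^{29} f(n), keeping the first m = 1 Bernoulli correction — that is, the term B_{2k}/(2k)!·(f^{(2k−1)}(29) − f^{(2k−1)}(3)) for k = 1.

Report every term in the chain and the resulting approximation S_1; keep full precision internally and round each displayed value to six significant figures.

∫_3^29 ln(x) dx evaluates to 68.3557.
Boundary: ½(f(3) + f(29)) = ½(1.09861 + 3.36730) = 2.23295.
Running total after boundary: 70.5887.
k=1: B_{2}/(2)! × [f^{(1)}(29) − f^{(1)}(3)] = 1/12 × (0.0344828 − 0.333333) = -0.0249042.

S_1 ≈ 70.5638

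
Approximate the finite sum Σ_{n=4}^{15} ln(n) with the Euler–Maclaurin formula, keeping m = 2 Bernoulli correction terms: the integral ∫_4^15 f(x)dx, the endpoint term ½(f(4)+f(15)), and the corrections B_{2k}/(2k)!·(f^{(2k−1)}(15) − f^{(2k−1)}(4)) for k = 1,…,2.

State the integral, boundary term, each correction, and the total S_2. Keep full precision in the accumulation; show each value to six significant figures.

The integral term ∫_4^15 ln(x) dx = 24.0756.
Boundary: ½(f(4) + f(15)) = ½(1.38629 + 2.70805) = 2.04717.
Running total after boundary: 26.1227.
Order-1 term: 1/12 · (0.0666667 − 0.250000) = -0.0152778.
Partial sum through k=1: 26.1075.
Order-2 term: −1/720 · (0.000592593 − 0.0312500) = 4.25797e-05.

S_2 ≈ 26.1075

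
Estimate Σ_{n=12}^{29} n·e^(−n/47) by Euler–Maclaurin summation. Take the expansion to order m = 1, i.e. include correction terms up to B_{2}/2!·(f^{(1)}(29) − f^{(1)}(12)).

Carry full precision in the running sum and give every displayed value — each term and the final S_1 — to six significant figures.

Integral: ∫_12^29 x·e^(−x/47) dx = 220.888.
½[f(12) + f(29)] = ½[9.29603 + 15.6469] = 12.4715.
So far: 233.359.
Correction k=1: B_{2}/2! · (f^{(1)}(29) − f^{(1)}(12)) = 1/12 · (0.206636 − 0.576881) = -0.0308538.

S_1 ≈ 233.329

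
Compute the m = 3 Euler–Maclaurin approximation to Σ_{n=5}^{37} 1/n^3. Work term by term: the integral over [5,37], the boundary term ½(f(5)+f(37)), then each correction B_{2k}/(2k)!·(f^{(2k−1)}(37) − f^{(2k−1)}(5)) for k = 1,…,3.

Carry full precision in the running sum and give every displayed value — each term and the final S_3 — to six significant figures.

S_3 ≈ 0.0240394

∫_5^37 1/x^3 dx evaluates to 0.0196348.
½[f(5) + f(37)] = ½[0.00800000 + 1.97422e-05] = 0.00400987.
Integral + boundary = 0.0236446.
k=1: B_{2}/(2)! × [f^{(1)}(37) − f^{(1)}(5)] = 1/12 × (-1.60072e-06 − (-0.00480000)) = 0.000399867.
Running total after k=1: 0.0240445.
k=2: B_{4}/(4)! × [f^{(3)}(37) − f^{(3)}(5)] = −1/720 × (-2.33852e-08 − (-0.00384000)) = -5.33330e-06.
Running total after k=2: 0.0240392.
k=3: B_{6}/(6)! × [f^{(5)}(37) − f^{(5)}(5)] = 1/30240 × (-7.17442e-10 − (-0.00645120)) = 2.13333e-07.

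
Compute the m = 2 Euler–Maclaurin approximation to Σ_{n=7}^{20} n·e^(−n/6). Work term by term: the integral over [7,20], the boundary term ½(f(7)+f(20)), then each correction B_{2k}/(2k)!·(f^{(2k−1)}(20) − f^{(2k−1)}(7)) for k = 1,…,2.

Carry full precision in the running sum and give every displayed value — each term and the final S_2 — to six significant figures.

∫_7^20 x·e^(−x/6) dx evaluates to 18.7243.
Endpoint term: (f(7) + f(20))/2 = (2.17982 + 0.713480)/2 = 1.44665.
Running total after boundary: 20.1710.
Order-1 term: 1/12 · (-0.0832393 − (-0.0519005)) = -0.00261157.
After k=1: 20.1683.
Order-2 term: −1/720 · (-0.000330315 − 0.0158585) = 2.24845e-05.

S_2 ≈ 20.1684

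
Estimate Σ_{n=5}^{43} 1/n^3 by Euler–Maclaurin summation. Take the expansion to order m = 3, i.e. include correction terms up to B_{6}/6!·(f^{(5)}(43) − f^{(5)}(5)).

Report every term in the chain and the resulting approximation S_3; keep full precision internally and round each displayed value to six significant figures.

Integral: ∫_5^43 1/x^3 dx = 0.0197296.
Boundary: ½(f(5) + f(43)) = ½(0.00800000 + 1.25775e-05) = 0.00400629.
Running total after boundary: 0.0237359.
Order-1 term: 1/12 · (-8.77501e-07 − (-0.00480000)) = 0.000399927.
Running total after k=1: 0.0241358.
Order-2 term: −1/720 · (-9.49162e-09 − (-0.00384000)) = -5.33332e-06.
Running total after k=2: 0.0241305.
Order-3 term: 1/30240 · (-2.15602e-10 − (-0.00645120)) = 2.13333e-07.

S_3 ≈ 0.0241307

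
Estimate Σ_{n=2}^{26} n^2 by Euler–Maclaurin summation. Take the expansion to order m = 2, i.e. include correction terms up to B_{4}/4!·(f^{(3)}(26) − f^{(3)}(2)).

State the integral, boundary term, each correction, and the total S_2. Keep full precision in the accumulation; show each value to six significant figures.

∫_2^26 x^2 dx evaluates to 5856.00.
Boundary: ½(f(2) + f(26)) = ½(4.00000 + 676.000) = 340.000.
Running total after boundary: 6196.00.
k=1: B_{2}/(2)! × [f^{(1)}(26) − f^{(1)}(2)] = 1/12 × (52.0000 − 4.00000) = 4.00000.
After k=1: 6200.00.
k=2: B_{4}/(4)! × [f^{(3)}(26) − f^{(3)}(2)] = −1/720 × (0.00000 − 0.00000) = 0.00000.

S_2 ≈ 6200.00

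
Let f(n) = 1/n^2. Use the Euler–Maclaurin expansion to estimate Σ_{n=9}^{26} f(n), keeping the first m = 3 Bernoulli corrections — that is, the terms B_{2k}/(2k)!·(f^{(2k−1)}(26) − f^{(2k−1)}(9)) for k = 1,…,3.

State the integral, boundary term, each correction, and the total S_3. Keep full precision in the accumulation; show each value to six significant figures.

S_3 ≈ 0.0797806

The integral term ∫_9^26 1/x^2 dx = 0.0726496.
Boundary: ½(f(9) + f(26)) = ½(0.0123457 + 0.00147929) = 0.00691248.
So far: 0.0795621.
Correction k=1: B_{2}/2! · (f^{(1)}(26) − f^{(1)}(9)) = 1/12 · (-0.000113792 − (-0.00274348)) = 0.000219141.
After k=1: 0.0797812.
Correction k=2: B_{4}/4! · (f^{(3)}(26) − f^{(3)}(9)) = −1/720 · (-2.01997e-06 − (-0.000406442)) = -5.61697e-07.
After k=2: 0.0797806.
Correction k=3: B_{6}/6! · (f^{(5)}(26) − f^{(5)}(9)) = 1/30240 · (-8.96436e-08 − (-0.000150534)) = 4.97502e-09.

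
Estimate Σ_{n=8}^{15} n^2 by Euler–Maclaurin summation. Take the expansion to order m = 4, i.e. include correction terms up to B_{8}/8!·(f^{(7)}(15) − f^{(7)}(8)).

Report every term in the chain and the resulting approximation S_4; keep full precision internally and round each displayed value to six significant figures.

Integral: ∫_8^15 x^2 dx = 954.333.
Endpoint term: (f(8) + f(15))/2 = (64.0000 + 225.000)/2 = 144.500.
So far: 1098.83.
Correction k=1: B_{2}/2! · (f^{(1)}(15) − f^{(1)}(8)) = 1/12 · (30.0000 − 16.0000) = 1.16667.
Running total after k=1: 1100.00.
Correction k=2: B_{4}/4! · (f^{(3)}(15) − f^{(3)}(8)) = −1/720 · (0.00000 − 0.00000) = 0.00000.
Running total after k=2: 1100.00.
Correction k=3: B_{6}/6! · (f^{(5)}(15) − f^{(5)}(8)) = 1/30240 · (0.00000 − 0.00000) = 0.00000.
Running total after k=3: 1100.00.
Correction k=4: B_{8}/8! · (f^{(7)}(15) − f^{(7)}(8)) = −1/1209600 · (0.00000 − 0.00000) = 0.00000.

S_4 ≈ 1100.00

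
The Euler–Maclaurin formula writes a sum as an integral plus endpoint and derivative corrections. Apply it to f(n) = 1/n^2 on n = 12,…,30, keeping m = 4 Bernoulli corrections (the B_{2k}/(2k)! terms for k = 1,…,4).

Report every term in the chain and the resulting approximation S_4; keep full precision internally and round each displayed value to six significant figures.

Integral: ∫_12^30 1/x^2 dx = 0.0500000.
½[f(12) + f(30)] = ½[0.00694444 + 0.00111111] = 0.00402778.
So far: 0.0540278.
k=1: B_{2}/(2)! × [f^{(1)}(30) − f^{(1)}(12)] = 1/12 × (-7.40741e-05 − (-0.00115741)) = 9.02778e-05.
Partial sum through k=1: 0.0541181.
k=2: B_{4}/(4)! × [f^{(3)}(30) − f^{(3)}(12)] = −1/720 × (-9.87654e-07 − (-9.64506e-05)) = -1.32587e-07.
Partial sum through k=2: 0.0541179.
k=3: B_{6}/(6)! × [f^{(5)}(30) − f^{(5)}(12)] = 1/30240 × (-3.29218e-08 − (-2.00939e-05)) = 6.63391e-10.
Partial sum through k=3: 0.0541179.
k=4: B_{8}/(8)! × [f^{(7)}(30) − f^{(7)}(12)] = −1/1209600 × (-2.04847e-09 − (-7.81429e-06)) = -6.45853e-12.

S_4 ≈ 0.0541179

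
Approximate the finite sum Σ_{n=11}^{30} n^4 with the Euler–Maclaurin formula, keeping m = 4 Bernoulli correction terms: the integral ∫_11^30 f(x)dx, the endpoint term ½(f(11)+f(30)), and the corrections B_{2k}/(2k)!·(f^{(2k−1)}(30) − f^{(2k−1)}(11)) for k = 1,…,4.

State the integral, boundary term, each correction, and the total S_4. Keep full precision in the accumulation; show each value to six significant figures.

S_4 ≈ 5.24867e+06

The integral term ∫_11^30 x^4 dx = 4.82779e+06.
½[f(11) + f(30)] = ½[14641.0 + 810000] = 412320.
So far: 5.24011e+06.
k=1: B_{2}/(2)! × [f^{(1)}(30) − f^{(1)}(11)] = 1/12 × (108000 − 5324.00) = 8556.33.
Partial sum through k=1: 5.24867e+06.
k=2: B_{4}/(4)! × [f^{(3)}(30) − f^{(3)}(11)] = −1/720 × (720.000 − 264.000) = -0.633333.
Partial sum through k=2: 5.24867e+06.
k=3: B_{6}/(6)! × [f^{(5)}(30) − f^{(5)}(11)] = 1/30240 × (0.00000 − 0.00000) = 0.00000.
Partial sum through k=3: 5.24867e+06.
k=4: B_{8}/(8)! × [f^{(7)}(30) − f^{(7)}(11)] = −1/1209600 × (0.00000 − 0.00000) = 0.00000.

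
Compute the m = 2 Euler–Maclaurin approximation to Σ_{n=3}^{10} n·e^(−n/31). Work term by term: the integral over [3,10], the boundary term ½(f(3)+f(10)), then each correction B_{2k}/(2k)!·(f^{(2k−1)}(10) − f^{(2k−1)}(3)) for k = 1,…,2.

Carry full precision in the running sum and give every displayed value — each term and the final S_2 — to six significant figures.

The integral term ∫_3^10 x·e^(−x/31) dx = 36.2233.
Endpoint term: (f(3) + f(10))/2 = (2.72328 + 7.24278)/2 = 4.98303.
Running total after boundary: 41.2064.
Correction k=1: B_{2}/2! · (f^{(1)}(10) − f^{(1)}(3)) = 1/12 · (0.490640 − 0.819913) = -0.0274395.
After k=1: 41.1789.
Correction k=2: B_{4}/4! · (f^{(3)}(10) − f^{(3)}(3)) = −1/720 · (0.00201789 − 0.00274239) = 1.00624e-06.

S_2 ≈ 41.1789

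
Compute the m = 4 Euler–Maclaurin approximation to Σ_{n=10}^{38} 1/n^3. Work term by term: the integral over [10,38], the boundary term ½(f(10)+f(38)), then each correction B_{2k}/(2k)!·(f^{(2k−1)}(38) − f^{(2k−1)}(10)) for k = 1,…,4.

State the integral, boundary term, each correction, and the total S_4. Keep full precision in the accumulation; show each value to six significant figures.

Integral: ∫_10^38 1/x^3 dx = 0.00465374.
Boundary: ½(f(10) + f(38)) = ½(0.00100000 + 1.82242e-05) = 0.000509112.
Integral + boundary = 0.00516285.
Order-1 term: 1/12 · (-1.43876e-06 − (-0.000300000)) = 2.48801e-05.
Running total after k=1: 0.00518773.
Order-2 term: −1/720 · (-1.99274e-08 − (-6.00000e-05)) = -8.33057e-08.
Running total after k=2: 0.00518765.
Order-3 term: 1/30240 · (-5.79605e-10 − (-2.52000e-05)) = 8.33314e-10.
Running total after k=3: 0.00518765.
Order-4 term: −1/1209600 · (-2.88999e-11 − (-1.81440e-05)) = -1.50000e-11.

S_4 ≈ 0.00518765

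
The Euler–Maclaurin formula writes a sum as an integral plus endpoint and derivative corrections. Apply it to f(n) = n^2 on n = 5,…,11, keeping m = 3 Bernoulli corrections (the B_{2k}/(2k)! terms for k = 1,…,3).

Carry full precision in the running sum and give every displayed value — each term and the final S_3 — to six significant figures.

S_3 ≈ 476.000

Integral: ∫_5^11 x^2 dx = 402.000.
Boundary: ½(f(5) + f(11)) = ½(25.0000 + 121.000) = 73.0000.
Running total after boundary: 475.000.
Correction k=1: B_{2}/2! · (f^{(1)}(11) − f^{(1)}(5)) = 1/12 · (22.0000 − 10.0000) = 1.00000.
After k=1: 476.000.
Correction k=2: B_{4}/4! · (f^{(3)}(11) − f^{(3)}(5)) = −1/720 · (0.00000 − 0.00000) = 0.00000.
After k=2: 476.000.
Correction k=3: B_{6}/6! · (f^{(5)}(11) − f^{(5)}(5)) = 1/30240 · (0.00000 − 0.00000) = 0.00000.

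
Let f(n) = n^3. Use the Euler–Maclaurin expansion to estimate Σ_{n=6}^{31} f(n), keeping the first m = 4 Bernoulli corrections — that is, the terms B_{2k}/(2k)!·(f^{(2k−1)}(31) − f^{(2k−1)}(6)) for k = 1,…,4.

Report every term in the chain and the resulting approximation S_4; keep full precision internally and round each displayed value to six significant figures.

The integral term ∫_6^31 x^3 dx = 230556.
½[f(6) + f(31)] = ½[216.000 + 29791.0] = 15003.5.
Running total after boundary: 245560.
Correction k=1: B_{2}/2! · (f^{(1)}(31) − f^{(1)}(6)) = 1/12 · (2883.00 − 108.000) = 231.250.
Partial sum through k=1: 245791.
Correction k=2: B_{4}/4! · (f^{(3)}(31) − f^{(3)}(6)) = −1/720 · (6.00000 − 6.00000) = 0.00000.
Partial sum through k=2: 245791.
Correction k=3: B_{6}/6! · (f^{(5)}(31) − f^{(5)}(6)) = 1/30240 · (0.00000 − 0.00000) = 0.00000.
Partial sum through k=3: 245791.
Correction k=4: B_{8}/8! · (f^{(7)}(31) − f^{(7)}(6)) = −1/1209600 · (0.00000 − 0.00000) = 0.00000.

S_4 ≈ 245791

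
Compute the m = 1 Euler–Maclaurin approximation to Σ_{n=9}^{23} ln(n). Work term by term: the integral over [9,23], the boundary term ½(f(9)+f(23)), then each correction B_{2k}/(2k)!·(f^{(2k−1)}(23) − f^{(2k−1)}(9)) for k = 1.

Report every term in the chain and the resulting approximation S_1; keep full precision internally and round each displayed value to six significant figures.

∫_9^23 ln(x) dx evaluates to 38.3413.
½[f(9) + f(23)] = ½[2.19722 + 3.13549] = 2.66636.
So far: 41.0077.
Order-1 term: 1/12 · (0.0434783 − 0.111111) = -0.00563607.

S_1 ≈ 41.0021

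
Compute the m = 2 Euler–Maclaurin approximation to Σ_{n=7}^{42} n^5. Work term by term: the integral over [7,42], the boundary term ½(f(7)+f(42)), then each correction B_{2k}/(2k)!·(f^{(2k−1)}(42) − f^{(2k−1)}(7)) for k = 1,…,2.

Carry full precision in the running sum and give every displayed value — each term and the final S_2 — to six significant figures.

S_2 ≈ 9.81468e+08

The integral term ∫_7^42 x^5 dx = 9.14819e+08.
Endpoint term: (f(7) + f(42))/2 = (16807.0 + 1.30691e+08)/2 = 6.53540e+07.
So far: 9.80173e+08.
k=1: B_{2}/(2)! × [f^{(1)}(42) − f^{(1)}(7)] = 1/12 × (1.55585e+07 − 12005.0) = 1.29554e+06.
Running total after k=1: 9.81469e+08.
k=2: B_{4}/(4)! × [f^{(3)}(42) − f^{(3)}(7)] = −1/720 × (105840 − 2940.00) = -142.917.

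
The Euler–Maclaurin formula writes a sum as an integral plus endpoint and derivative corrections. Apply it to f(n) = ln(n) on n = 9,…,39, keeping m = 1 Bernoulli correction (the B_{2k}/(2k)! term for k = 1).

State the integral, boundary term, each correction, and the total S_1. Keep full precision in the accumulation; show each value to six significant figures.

∫_9^39 ln(x) dx evaluates to 93.1039.
Boundary: ½(f(9) + f(39)) = ½(2.19722 + 3.66356) = 2.93039.
So far: 96.0343.
Order-1 term: 1/12 · (0.0256410 − 0.111111) = -0.00712251.

S_1 ≈ 96.0272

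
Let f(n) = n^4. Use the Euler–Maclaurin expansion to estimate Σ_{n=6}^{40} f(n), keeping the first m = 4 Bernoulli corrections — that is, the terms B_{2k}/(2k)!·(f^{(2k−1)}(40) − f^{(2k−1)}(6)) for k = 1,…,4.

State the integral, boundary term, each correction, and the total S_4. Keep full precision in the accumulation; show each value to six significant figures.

∫_6^40 x^4 dx evaluates to 2.04784e+07.
Boundary: ½(f(6) + f(40)) = ½(1296.00 + 2.56000e+06) = 1.28065e+06.
Integral + boundary = 2.17591e+07.
Order-1 term: 1/12 · (256000 − 864.000) = 21261.3.
Running total after k=1: 2.17804e+07.
Order-2 term: −1/720 · (960.000 − 144.000) = -1.13333.
Running total after k=2: 2.17804e+07.
Order-3 term: 1/30240 · (0.00000 − 0.00000) = 0.00000.
Running total after k=3: 2.17804e+07.
Order-4 term: −1/1209600 · (0.00000 − 0.00000) = 0.00000.

S_4 ≈ 2.17804e+07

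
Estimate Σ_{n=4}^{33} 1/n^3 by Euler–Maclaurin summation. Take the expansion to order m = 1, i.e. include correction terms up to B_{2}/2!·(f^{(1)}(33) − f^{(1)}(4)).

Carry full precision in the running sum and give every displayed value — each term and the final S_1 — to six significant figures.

S_1 ≈ 0.0395936

The integral term ∫_4^33 1/x^3 dx = 0.0307909.
Boundary: ½(f(4) + f(33)) = ½(0.0156250 + 2.78265e-05) = 0.00782641.
So far: 0.0386173.
Correction k=1: B_{2}/2! · (f^{(1)}(33) − f^{(1)}(4)) = 1/12 · (-2.52968e-06 − (-0.0117188)) = 0.000976352.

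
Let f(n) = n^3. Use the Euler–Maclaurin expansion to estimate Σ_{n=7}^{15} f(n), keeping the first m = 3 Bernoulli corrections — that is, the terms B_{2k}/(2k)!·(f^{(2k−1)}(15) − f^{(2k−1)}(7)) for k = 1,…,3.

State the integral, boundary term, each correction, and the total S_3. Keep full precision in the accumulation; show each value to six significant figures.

The integral term ∫_7^15 x^3 dx = 12056.0.
Endpoint term: (f(7) + f(15))/2 = (343.000 + 3375.00)/2 = 1859.00.
So far: 13915.0.
Correction k=1: B_{2}/2! · (f^{(1)}(15) − f^{(1)}(7)) = 1/12 · (675.000 − 147.000) = 44.0000.
Running total after k=1: 13959.0.
Correction k=2: B_{4}/4! · (f^{(3)}(15) − f^{(3)}(7)) = −1/720 · (6.00000 − 6.00000) = 0.00000.
Running total after k=2: 13959.0.
Correction k=3: B_{6}/6! · (f^{(5)}(15) − f^{(5)}(7)) = 1/30240 · (0.00000 − 0.00000) = 0.00000.

S_3 ≈ 13959.0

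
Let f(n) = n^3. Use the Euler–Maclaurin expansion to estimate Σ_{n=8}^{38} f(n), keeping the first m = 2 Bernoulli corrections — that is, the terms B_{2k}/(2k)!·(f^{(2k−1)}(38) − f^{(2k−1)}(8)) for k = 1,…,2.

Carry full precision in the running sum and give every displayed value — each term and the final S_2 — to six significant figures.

∫_8^38 x^3 dx evaluates to 520260.
Endpoint term: (f(8) + f(38))/2 = (512.000 + 54872.0)/2 = 27692.0.
Running total after boundary: 547952.
k=1: B_{2}/(2)! × [f^{(1)}(38) − f^{(1)}(8)] = 1/12 × (4332.00 − 192.000) = 345.000.
Partial sum through k=1: 548297.
k=2: B_{4}/(4)! × [f^{(3)}(38) − f^{(3)}(8)] = −1/720 × (6.00000 − 6.00000) = 0.00000.

S_2 ≈ 548297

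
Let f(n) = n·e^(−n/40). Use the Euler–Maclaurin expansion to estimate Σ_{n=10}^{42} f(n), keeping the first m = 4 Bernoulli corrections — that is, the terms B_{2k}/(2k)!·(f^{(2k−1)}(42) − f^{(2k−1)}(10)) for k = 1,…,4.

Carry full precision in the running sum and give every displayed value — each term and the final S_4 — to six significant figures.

S_4 ≈ 420.998

The integral term ∫_10^42 x·e^(−x/40) dx = 409.806.
Endpoint term: (f(10) + f(42))/2 = (7.78801 + 14.6974)/2 = 11.2427.
Integral + boundary = 421.048.
k=1: B_{2}/(2)! × [f^{(1)}(42) − f^{(1)}(10)] = 1/12 × (-0.0174969 − 0.584101) = -0.0501331.
Running total after k=1: 420.998.
k=2: B_{4}/(4)! × [f^{(3)}(42) − f^{(3)}(10)] = −1/720 × (0.000426487 − 0.00133856) = 1.26677e-06.
Running total after k=2: 420.998.
k=3: B_{6}/(6)! × [f^{(5)}(42) − f^{(5)}(10)] = 1/30240 × (5.39943e-07 − 1.44504e-06) = -2.99305e-11.
Running total after k=3: 420.998.
k=4: B_{8}/(8)! × [f^{(7)}(42) − f^{(7)}(10)] = −1/1209600 × (5.08332e-10 − 1.28342e-09) = 6.40783e-16.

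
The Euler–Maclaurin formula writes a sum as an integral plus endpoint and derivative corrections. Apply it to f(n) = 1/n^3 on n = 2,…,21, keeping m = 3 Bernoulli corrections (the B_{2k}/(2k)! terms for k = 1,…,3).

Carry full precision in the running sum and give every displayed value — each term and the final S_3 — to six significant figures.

The integral term ∫_2^21 1/x^3 dx = 0.123866.
½[f(2) + f(21)] = ½[0.125000 + 0.000107980] = 0.0625540.
So far: 0.186420.
Correction k=1: B_{2}/2! · (f^{(1)}(21) − f^{(1)}(2)) = 1/12 · (-1.54257e-05 − (-0.187500)) = 0.0156237.
Running total after k=1: 0.202044.
Correction k=2: B_{4}/4! · (f^{(3)}(21) − f^{(3)}(2)) = −1/720 · (-6.99577e-07 − (-0.937500)) = -0.00130208.
Running total after k=2: 0.200742.
Correction k=3: B_{6}/6! · (f^{(5)}(21) − f^{(5)}(2)) = 1/30240 · (-6.66264e-08 − (-9.84375)) = 0.000325521.

S_3 ≈ 0.201067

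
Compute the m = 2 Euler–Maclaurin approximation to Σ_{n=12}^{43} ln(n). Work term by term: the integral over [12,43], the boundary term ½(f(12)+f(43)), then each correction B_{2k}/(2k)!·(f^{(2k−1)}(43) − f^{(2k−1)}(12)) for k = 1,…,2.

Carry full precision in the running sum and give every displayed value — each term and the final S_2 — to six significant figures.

S_2 ≈ 104.031

Integral: ∫_12^43 ln(x) dx = 100.913.
½[f(12) + f(43)] = ½[2.48491 + 3.76120] = 3.12305.
Running total after boundary: 104.036.
Correction k=1: B_{2}/2! · (f^{(1)}(43) − f^{(1)}(12)) = 1/12 · (0.0232558 − 0.0833333) = -0.00500646.
Partial sum through k=1: 104.031.
Correction k=2: B_{4}/4! · (f^{(3)}(43) − f^{(3)}(12)) = −1/720 · (2.51550e-05 − 0.00115741) = 1.57257e-06.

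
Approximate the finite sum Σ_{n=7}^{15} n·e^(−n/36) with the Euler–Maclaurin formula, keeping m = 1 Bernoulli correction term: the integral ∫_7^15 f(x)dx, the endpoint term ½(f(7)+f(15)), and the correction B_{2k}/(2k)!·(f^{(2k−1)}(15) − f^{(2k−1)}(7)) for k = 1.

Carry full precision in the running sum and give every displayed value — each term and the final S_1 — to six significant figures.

S_1 ≈ 71.8927

The integral term ∫_7^15 x·e^(−x/36) dx = 64.0901.
Endpoint term: (f(7) + f(15))/2 = (5.76304 + 9.88861)/2 = 7.82583.
Integral + boundary = 71.9159.
k=1: B_{2}/(2)! × [f^{(1)}(15) − f^{(1)}(7)] = 1/12 × (0.384557 − 0.663207) = -0.0232209.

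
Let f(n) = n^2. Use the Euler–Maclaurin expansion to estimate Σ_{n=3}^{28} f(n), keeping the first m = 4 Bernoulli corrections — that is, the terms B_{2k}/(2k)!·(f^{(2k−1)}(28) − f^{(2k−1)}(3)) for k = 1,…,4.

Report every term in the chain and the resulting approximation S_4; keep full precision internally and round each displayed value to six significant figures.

S_4 ≈ 7709.00

The integral term ∫_3^28 x^2 dx = 7308.33.
Boundary: ½(f(3) + f(28)) = ½(9.00000 + 784.000) = 396.500.
Integral + boundary = 7704.83.
Order-1 term: 1/12 · (56.0000 − 6.00000) = 4.16667.
Running total after k=1: 7709.00.
Order-2 term: −1/720 · (0.00000 − 0.00000) = 0.00000.
Running total after k=2: 7709.00.
Order-3 term: 1/30240 · (0.00000 − 0.00000) = 0.00000.
Running total after k=3: 7709.00.
Order-4 term: −1/1209600 · (0.00000 − 0.00000) = 0.00000.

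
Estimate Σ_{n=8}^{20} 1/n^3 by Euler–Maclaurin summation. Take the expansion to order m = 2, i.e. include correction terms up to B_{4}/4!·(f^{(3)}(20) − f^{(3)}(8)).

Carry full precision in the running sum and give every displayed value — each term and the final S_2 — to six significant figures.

S_2 ≈ 0.00766072

∫_8^20 1/x^3 dx evaluates to 0.00656250.
½[f(8) + f(20)] = ½[0.00195312 + 0.000125000] = 0.00103906.
Running total after boundary: 0.00760156.
Order-1 term: 1/12 · (-1.87500e-05 − (-0.000732422)) = 5.94727e-05.
Partial sum through k=1: 0.00766104.
Order-2 term: −1/720 · (-9.37500e-07 − (-0.000228882)) = -3.16589e-07.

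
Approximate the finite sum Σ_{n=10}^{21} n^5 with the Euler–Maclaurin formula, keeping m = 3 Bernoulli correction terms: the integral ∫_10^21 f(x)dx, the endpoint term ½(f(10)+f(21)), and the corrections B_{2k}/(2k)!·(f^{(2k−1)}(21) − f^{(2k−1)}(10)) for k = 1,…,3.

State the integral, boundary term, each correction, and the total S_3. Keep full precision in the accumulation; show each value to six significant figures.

S_3 ≈ 1.62966e+07

The integral term ∫_10^21 x^5 dx = 1.41277e+07.
½[f(10) + f(21)] = ½[100000 + 4.08410e+06] = 2.09205e+06.
So far: 1.62197e+07.
Correction k=1: B_{2}/2! · (f^{(1)}(21) − f^{(1)}(10)) = 1/12 · (972405 − 50000.0) = 76867.1.
After k=1: 1.62966e+07.
Correction k=2: B_{4}/4! · (f^{(3)}(21) − f^{(3)}(10)) = −1/720 · (26460.0 − 6000.00) = -28.4167.
After k=2: 1.62966e+07.
Correction k=3: B_{6}/6! · (f^{(5)}(21) − f^{(5)}(10)) = 1/30240 · (120.000 − 120.000) = 0.00000.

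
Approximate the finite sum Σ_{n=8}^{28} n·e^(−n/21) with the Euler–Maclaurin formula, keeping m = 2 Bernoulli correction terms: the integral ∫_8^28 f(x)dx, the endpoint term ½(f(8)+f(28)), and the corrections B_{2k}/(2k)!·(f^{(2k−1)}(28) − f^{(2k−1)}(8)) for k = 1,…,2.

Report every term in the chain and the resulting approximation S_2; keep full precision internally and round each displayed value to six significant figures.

S_2 ≈ 151.214

Integral: ∫_8^28 x·e^(−x/21) dx = 144.834.
Boundary: ½(f(8) + f(28)) = ½(5.46568 + 7.38072) = 6.42320.
So far: 151.257.
k=1: B_{2}/(2)! × [f^{(1)}(28) − f^{(1)}(8)] = 1/12 × (-0.0878657 − 0.422940) = -0.0425671.
After k=1: 151.214.
k=2: B_{4}/(4)! × [f^{(3)}(28) − f^{(3)}(8)] = −1/720 × (0.000996210 − 0.00405751) = 4.25180e-06.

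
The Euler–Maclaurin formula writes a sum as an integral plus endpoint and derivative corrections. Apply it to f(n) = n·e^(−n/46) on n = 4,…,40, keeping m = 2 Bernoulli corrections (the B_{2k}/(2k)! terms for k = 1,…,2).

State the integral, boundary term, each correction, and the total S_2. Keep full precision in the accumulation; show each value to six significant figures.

∫_4^40 x·e^(−x/46) dx evaluates to 450.356.
Boundary: ½(f(4) + f(40)) = ½(3.66687 + 16.7653) = 10.2161.
So far: 460.572.
k=1: B_{2}/(2)! × [f^{(1)}(40) − f^{(1)}(4)] = 1/12 × (0.0546696 − 0.837002) = -0.0651944.
Running total after k=1: 460.507.
k=2: B_{4}/(4)! × [f^{(3)}(40) − f^{(3)}(4)] = −1/720 × (0.000421993 − 0.00126202) = 1.16671e-06.

S_2 ≈ 460.507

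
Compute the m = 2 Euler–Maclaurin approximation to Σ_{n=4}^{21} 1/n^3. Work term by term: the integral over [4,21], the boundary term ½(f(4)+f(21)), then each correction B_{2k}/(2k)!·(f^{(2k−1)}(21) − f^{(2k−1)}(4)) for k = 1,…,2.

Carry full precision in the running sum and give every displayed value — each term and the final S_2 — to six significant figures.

S_2 ≈ 0.0389376

Integral: ∫_4^21 1/x^3 dx = 0.0301162.
Boundary: ½(f(4) + f(21)) = ½(0.0156250 + 0.000107980) = 0.00786649.
So far: 0.0379827.
Correction k=1: B_{2}/2! · (f^{(1)}(21) − f^{(1)}(4)) = 1/12 · (-1.54257e-05 − (-0.0117188)) = 0.000975277.
Partial sum through k=1: 0.0389580.
Correction k=2: B_{4}/4! · (f^{(3)}(21) − f^{(3)}(4)) = −1/720 · (-6.99577e-07 − (-0.0146484)) = -2.03441e-05.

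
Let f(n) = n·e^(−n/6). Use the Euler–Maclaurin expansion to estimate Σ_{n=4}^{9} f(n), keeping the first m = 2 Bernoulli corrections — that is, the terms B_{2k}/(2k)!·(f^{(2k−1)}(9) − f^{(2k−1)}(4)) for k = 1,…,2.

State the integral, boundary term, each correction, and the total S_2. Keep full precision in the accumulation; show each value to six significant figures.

Integral: ∫_4^9 x·e^(−x/6) dx = 10.7233.
Boundary: ½(f(4) + f(9)) = ½(2.05367 + 2.00817) = 2.03092.
Running total after boundary: 12.7542.
Correction k=1: B_{2}/2! · (f^{(1)}(9) − f^{(1)}(4)) = 1/12 · (-0.111565 − 0.171139) = -0.0235587.
Running total after k=1: 12.7307.
Correction k=2: B_{4}/4! · (f^{(3)}(9) − f^{(3)}(4)) = −1/720 · (0.00929709 − 0.0332770) = 3.33055e-05.

S_2 ≈ 12.7307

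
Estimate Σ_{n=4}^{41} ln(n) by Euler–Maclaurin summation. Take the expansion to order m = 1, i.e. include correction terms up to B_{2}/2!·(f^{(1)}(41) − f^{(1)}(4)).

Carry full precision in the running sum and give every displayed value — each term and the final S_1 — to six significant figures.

∫_4^41 ln(x) dx evaluates to 109.711.
Endpoint term: (f(4) + f(41))/2 = (1.38629 + 3.71357)/2 = 2.54993.
So far: 112.261.
k=1: B_{2}/(2)! × [f^{(1)}(41) − f^{(1)}(4)] = 1/12 × (0.0243902 − 0.250000) = -0.0188008.

S_1 ≈ 112.242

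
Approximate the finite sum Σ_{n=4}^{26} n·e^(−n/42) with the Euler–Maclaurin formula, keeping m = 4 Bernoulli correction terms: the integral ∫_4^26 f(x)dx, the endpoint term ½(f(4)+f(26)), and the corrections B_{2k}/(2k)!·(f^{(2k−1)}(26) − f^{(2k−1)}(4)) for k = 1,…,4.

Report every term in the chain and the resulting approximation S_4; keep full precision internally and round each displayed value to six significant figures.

S_4 ≈ 227.424

Integral: ∫_4^26 x·e^(−x/42) dx = 218.657.
Boundary: ½(f(4) + f(26)) = ½(3.63663 + 13.9999) = 8.81825.
So far: 227.475.
Order-1 term: 1/12 · (0.205126 − 0.822570) = -0.0514536.
Running total after k=1: 227.424.
Order-2 term: −1/720 · (0.000726780 − 0.00149710) = 1.06989e-06.
Running total after k=2: 227.424.
Order-3 term: 1/30240 · (7.58093e-07 − 1.43304e-06) = -2.23198e-11.
Running total after k=3: 227.424.
Order-4 term: −1/1209600 · (6.25952e-10 − 1.14365e-09) = 4.27988e-16.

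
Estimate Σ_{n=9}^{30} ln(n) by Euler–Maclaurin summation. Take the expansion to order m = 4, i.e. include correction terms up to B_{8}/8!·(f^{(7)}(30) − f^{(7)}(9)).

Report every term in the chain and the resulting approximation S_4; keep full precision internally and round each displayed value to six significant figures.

The integral term ∫_9^30 ln(x) dx = 61.2609.
Endpoint term: (f(9) + f(30))/2 = (2.19722 + 3.40120)/2 = 2.79921.
Integral + boundary = 64.0601.
Correction k=1: B_{2}/2! · (f^{(1)}(30) − f^{(1)}(9)) = 1/12 · (0.0333333 − 0.111111) = -0.00648148.
After k=1: 64.0536.
Correction k=2: B_{4}/4! · (f^{(3)}(30) − f^{(3)}(9)) = −1/720 · (7.40741e-05 − 0.00274348) = 3.70751e-06.
After k=2: 64.0536.
Correction k=3: B_{6}/6! · (f^{(5)}(30) − f^{(5)}(9)) = 1/30240 · (9.87654e-07 − 0.000406442) = -1.34079e-08.
After k=3: 64.0536.
Correction k=4: B_{8}/8! · (f^{(7)}(30) − f^{(7)}(9)) = −1/1209600 · (3.29218e-08 − 0.000150534) = 1.24422e-10.

S_4 ≈ 64.0536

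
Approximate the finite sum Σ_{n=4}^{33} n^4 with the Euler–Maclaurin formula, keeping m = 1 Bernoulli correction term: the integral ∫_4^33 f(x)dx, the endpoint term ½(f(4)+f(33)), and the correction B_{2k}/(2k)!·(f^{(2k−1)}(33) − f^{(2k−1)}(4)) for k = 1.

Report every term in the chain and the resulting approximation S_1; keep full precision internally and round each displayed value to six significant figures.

The integral term ∫_4^33 x^4 dx = 7.82687e+06.
Endpoint term: (f(4) + f(33))/2 = (256.000 + 1.18592e+06)/2 = 593088.
Running total after boundary: 8.41996e+06.
Order-1 term: 1/12 · (143748 − 256.000) = 11957.7.

S_1 ≈ 8.43192e+06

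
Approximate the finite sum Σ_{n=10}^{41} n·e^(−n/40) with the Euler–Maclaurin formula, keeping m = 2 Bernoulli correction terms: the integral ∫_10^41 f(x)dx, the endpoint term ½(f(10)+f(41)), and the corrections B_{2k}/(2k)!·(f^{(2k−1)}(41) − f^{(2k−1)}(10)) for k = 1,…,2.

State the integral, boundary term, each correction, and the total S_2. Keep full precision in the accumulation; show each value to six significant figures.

∫_10^41 x·e^(−x/40) dx evaluates to 395.101.
Endpoint term: (f(10) + f(41))/2 = (7.78801 + 14.7107)/2 = 11.2493.
Running total after boundary: 406.350.
Order-1 term: 1/12 · (-0.00896991 − 0.584101) = -0.0494225.
After k=1: 406.301.
Order-2 term: −1/720 · (0.000442889 − 0.00133856) = 1.24399e-06.

S_2 ≈ 406.301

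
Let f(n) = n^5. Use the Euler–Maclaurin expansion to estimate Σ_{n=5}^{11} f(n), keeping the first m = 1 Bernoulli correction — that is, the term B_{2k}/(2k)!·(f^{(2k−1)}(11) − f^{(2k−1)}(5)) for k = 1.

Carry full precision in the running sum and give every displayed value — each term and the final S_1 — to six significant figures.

S_1 ≈ 380584

∫_5^11 x^5 dx evaluates to 292656.
½[f(5) + f(11)] = ½[3125.00 + 161051] = 82088.0.
Running total after boundary: 374744.
k=1: B_{2}/(2)! × [f^{(1)}(11) − f^{(1)}(5)] = 1/12 × (73205.0 − 3125.00) = 5840.00.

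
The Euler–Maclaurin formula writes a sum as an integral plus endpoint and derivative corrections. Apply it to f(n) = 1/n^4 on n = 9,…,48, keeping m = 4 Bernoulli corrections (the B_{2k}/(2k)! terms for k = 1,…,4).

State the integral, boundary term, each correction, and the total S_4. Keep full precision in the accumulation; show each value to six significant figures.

The integral term ∫_9^48 1/x^4 dx = 0.000454233.
Endpoint term: (f(9) + f(48))/2 = (0.000152416 + 1.88380e-07)/2 = 7.63021e-05.
So far: 0.000530535.
Order-1 term: 1/12 · (-1.56983e-08 − (-6.77404e-05)) = 5.64372e-06.
Running total after k=1: 0.000536179.
Order-2 term: −1/720 · (-2.04406e-10 − (-2.50890e-05)) = -3.48456e-08.
Running total after k=2: 0.000536144.
Order-3 term: 1/30240 · (-4.96819e-12 − (-1.73455e-05)) = 5.73594e-10.
Running total after k=3: 0.000536145.
Order-4 term: −1/1209600 · (-1.94070e-13 − (-1.92728e-05)) = -1.59332e-11.

S_4 ≈ 0.000536145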